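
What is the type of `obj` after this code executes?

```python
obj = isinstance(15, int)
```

isinstance() returns bool

bool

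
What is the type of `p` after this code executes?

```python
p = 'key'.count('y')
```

str.count() returns int

int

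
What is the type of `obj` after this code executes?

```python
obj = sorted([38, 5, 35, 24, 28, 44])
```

sorted() always returns list

list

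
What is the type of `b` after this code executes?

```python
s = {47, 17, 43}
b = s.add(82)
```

set.add() returns None (mutates in place)

NoneType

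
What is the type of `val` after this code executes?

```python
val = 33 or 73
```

'or' returns the first truthy value (33, which is int)

int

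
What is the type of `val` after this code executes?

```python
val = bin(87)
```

bin() returns str representation

str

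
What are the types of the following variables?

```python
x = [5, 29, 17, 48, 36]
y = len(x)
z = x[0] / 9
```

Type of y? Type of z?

len() returns int; int / int returns float

int, float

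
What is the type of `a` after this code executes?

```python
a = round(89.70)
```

round() with no ndigits arg returns int

int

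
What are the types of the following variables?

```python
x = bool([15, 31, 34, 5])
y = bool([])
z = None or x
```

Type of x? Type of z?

bool() returns bool; None or <bool> returns the bool

bool, bool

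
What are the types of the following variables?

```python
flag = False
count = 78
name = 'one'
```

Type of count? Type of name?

count is int; name is str

int, str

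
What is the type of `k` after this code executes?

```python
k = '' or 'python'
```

'or' returns first truthy value ('python', which is str)

str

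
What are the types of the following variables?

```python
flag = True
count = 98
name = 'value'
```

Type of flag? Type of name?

flag is bool; name is str

bool, str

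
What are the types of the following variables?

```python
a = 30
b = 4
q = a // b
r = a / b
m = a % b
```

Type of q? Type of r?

int // int returns int; int / int returns float

int, float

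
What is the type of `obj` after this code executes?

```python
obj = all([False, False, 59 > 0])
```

all() returns bool

bool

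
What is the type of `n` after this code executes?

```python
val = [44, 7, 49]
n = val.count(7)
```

list.count() returns int

int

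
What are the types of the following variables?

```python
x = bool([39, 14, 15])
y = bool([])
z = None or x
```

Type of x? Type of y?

bool() returns bool; bool() returns bool

bool, bool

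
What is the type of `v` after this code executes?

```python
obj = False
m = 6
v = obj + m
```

bool + int returns int (False is 0, so 0 + 6 = 6)

int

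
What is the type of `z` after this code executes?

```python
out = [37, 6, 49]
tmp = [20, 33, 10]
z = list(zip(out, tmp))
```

list(zip(...)) returns a list of tuples

list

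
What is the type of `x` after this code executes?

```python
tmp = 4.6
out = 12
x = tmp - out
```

float - int returns float (4.6 - 12 = -7.4)

float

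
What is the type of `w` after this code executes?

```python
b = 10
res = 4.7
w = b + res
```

int + float returns float (10 + 4.7 = 14.7)

float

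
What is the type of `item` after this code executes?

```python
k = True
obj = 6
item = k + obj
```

bool + int returns int (True is 1, so 1 + 6 = 7)

int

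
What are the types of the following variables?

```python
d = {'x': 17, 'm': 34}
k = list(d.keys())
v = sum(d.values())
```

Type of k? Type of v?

list(...) returns list; sum of int values returns int

list, int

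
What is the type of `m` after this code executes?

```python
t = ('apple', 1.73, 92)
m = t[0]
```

Index 0 of tuple is 'apple' which is str

str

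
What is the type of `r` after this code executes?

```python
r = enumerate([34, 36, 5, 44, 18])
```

enumerate() returns an enumerate iterator object

enumerate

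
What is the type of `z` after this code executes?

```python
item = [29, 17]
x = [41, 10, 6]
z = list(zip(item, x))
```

list(zip(...)) returns a list of tuples

list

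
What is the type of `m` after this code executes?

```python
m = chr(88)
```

chr() returns str (single character)

str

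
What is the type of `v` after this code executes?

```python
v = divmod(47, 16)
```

divmod() returns a tuple (quotient, remainder)

tuple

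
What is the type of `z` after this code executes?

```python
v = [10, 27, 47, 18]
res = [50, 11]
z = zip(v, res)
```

zip() returns a zip iterator object

zip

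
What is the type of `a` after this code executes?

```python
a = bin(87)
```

bin() returns str representation

str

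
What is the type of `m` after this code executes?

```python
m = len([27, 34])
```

len() always returns int

int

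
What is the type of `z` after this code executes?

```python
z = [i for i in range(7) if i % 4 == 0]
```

A list comprehension [...] produces a list

list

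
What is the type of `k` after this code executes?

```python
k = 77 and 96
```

'and' returns the last value when all truthy (96, which is int)

int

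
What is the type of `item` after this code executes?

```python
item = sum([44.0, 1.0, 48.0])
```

sum() of floats returns float

float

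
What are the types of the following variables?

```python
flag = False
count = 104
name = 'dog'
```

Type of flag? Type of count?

flag is bool; count is int

bool, int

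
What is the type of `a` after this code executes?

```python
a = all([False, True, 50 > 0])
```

all() returns bool

bool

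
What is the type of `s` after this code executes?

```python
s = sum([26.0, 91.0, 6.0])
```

sum() of floats returns float

float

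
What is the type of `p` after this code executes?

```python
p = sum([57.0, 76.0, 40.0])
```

sum() of floats returns float

float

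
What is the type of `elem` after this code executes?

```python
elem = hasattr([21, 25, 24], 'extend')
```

hasattr() returns bool

bool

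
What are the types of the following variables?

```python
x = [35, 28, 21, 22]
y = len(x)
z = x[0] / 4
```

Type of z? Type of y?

int / int returns float; len() returns int

float, int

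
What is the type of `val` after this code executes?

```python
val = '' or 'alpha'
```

'or' returns first truthy value ('alpha', which is str)

str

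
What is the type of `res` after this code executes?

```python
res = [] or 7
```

'or' returns first truthy value (7, which is int)

int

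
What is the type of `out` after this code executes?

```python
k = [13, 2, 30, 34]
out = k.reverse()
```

list.reverse() returns None

NoneType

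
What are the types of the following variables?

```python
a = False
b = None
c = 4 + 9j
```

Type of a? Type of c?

a is bool; c is complex

bool, complex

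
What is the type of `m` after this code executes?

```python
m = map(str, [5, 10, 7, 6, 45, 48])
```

map() returns a map iterator object

map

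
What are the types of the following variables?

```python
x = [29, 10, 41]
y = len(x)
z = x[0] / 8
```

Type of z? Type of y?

int / int returns float; len() returns int

float, int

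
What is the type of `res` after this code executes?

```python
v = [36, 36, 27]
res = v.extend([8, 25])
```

list.extend() returns None

NoneType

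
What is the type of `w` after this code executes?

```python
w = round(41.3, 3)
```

round() with ndigits arg returns float

float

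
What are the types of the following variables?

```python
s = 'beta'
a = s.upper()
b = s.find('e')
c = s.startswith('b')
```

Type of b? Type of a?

str.find() returns int; str.upper() returns str

int, str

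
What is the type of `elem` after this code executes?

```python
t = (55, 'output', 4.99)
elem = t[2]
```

Index 2 of tuple is 4.99 which is float

float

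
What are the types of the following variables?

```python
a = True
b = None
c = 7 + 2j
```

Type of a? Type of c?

a is bool; c is complex

bool, complex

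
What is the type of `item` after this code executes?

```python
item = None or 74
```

'or' with None returns the other value (74, int)

int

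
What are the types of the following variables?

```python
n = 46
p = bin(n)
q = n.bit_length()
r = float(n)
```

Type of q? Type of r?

int.bit_length() returns int; float() returns float

int, float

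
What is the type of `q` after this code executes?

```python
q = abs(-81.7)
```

abs() of float returns float

float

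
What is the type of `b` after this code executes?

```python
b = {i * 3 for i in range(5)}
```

A set comprehension {expr for x in iterable} produces a set

set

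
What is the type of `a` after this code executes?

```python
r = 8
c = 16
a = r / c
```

int / int always returns float in Python 3 (8 / 16 = 0.5)

float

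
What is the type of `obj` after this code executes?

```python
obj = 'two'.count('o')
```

str.count() returns int

int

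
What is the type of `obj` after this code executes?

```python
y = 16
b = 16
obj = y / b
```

int / int always returns float in Python 3 (16 / 16 = 1)

float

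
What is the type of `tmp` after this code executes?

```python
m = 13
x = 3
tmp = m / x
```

int / int always returns float in Python 3 (13 / 3 = 4.33333)

float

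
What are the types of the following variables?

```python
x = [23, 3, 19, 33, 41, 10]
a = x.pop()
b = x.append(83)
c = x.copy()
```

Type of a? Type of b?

list.pop() returns the element (int); list.append() returns None

int, NoneType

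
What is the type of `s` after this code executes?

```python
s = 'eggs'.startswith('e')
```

str.startswith() returns bool

bool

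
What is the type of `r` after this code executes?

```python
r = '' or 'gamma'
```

'or' returns first truthy value ('gamma', which is str)

str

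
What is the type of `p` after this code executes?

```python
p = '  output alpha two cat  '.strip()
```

str.strip() returns str

str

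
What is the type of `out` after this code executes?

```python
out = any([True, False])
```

any() returns bool

bool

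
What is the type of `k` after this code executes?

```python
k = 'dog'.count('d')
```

str.count() returns int

int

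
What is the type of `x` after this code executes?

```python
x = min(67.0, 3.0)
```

min() of floats returns float

float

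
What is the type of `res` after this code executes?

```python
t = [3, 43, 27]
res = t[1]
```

Indexing a list of ints returns int (t[1] = 43)

int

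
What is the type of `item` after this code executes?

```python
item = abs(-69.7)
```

abs() of float returns float

float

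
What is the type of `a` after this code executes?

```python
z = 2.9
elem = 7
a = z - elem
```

float - int returns float (2.9 - 7 = -4.1)

float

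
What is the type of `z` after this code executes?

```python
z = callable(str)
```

callable() returns bool

bool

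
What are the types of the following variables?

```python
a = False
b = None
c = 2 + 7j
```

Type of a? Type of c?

a is bool; c is complex

bool, complex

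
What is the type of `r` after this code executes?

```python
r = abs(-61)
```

abs() of int returns int

int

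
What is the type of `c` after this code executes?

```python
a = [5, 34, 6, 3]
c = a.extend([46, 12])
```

list.extend() returns None

NoneType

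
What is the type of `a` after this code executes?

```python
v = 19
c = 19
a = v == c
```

Equality comparison returns bool

bool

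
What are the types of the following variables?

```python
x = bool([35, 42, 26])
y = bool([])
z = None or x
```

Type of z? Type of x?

None or <bool> returns the bool; bool() returns bool

bool, bool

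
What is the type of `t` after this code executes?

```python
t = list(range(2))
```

list(range(...)) returns list

list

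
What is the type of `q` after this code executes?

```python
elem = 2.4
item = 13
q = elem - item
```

float - int returns float (2.4 - 13 = -10.6)

float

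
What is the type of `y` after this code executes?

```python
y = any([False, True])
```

any() returns bool

bool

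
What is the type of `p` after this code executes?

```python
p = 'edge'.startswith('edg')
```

str.startswith() returns bool

bool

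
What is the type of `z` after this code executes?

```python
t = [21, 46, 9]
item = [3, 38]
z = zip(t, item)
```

zip() returns a zip iterator object

zip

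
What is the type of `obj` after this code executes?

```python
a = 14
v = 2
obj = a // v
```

int // int returns int (14 // 2 = 7)

int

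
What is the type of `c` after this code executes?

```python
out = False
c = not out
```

'not' always returns bool

bool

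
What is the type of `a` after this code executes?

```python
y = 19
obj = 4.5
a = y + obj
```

int + float returns float (19 + 4.5 = 23.5)

float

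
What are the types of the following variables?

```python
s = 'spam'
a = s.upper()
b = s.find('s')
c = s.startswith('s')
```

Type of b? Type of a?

str.find() returns int; str.upper() returns str

int, str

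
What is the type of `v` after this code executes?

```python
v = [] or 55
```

'or' returns first truthy value (55, which is int)

int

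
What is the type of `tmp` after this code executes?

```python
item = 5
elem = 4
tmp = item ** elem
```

int ** positive int returns int (5 ** 4 = 625)

int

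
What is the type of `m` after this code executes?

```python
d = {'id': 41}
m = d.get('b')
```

dict.get() returns None when key 'b' is not found and no default given

NoneType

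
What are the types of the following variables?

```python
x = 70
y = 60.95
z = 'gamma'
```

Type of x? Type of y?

x is int; y is float

int, float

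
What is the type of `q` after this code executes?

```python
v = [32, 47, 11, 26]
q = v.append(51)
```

list.append() returns None (mutates in place)

NoneType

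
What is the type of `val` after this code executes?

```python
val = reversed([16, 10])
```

reversed() on a list returns a list_reverseiterator

list_reverseiterator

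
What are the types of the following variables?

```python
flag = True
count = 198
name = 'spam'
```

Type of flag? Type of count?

flag is bool; count is int

bool, int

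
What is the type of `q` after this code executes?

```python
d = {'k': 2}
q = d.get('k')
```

dict.get() returns the value (int) when key is found

int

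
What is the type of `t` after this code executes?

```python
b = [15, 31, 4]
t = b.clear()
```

list.clear() returns None

NoneType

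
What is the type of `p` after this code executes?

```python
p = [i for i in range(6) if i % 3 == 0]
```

A list comprehension [...] produces a list

list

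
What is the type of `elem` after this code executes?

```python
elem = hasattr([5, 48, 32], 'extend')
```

hasattr() returns bool

bool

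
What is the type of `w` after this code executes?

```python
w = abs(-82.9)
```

abs() of float returns float

float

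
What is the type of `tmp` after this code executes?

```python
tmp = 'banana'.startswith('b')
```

str.startswith() returns bool

bool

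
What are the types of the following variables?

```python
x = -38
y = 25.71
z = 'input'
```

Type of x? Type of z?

x is int; z is str

int, str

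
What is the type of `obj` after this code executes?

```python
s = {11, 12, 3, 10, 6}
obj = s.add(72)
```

set.add() returns None (mutates in place)

NoneType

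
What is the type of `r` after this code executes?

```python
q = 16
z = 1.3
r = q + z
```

int + float returns float (16 + 1.3 = 17.3)

float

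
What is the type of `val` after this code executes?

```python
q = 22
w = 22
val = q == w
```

Equality comparison returns bool

bool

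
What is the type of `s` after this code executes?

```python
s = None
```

None has type NoneType

NoneType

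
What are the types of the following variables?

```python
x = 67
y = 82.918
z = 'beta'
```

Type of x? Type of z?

x is int; z is str

int, str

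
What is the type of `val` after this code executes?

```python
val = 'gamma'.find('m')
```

str.find() returns int (index, or -1)

int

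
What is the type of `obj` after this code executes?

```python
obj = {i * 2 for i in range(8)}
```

A set comprehension {expr for x in iterable} produces a set

set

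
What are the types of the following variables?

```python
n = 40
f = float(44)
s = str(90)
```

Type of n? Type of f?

n is int; f is float

int, float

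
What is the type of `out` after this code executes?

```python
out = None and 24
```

'and' returns first falsy value (None)

NoneType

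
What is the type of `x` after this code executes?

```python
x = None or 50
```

'or' with None returns the other value (50, int)

int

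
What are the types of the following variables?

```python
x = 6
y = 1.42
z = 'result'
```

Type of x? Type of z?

x is int; z is str

int, str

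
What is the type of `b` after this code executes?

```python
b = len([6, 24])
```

len() always returns int

int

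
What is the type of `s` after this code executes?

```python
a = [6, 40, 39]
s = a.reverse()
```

list.reverse() returns None

NoneType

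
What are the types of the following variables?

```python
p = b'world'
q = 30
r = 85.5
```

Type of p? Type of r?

p is bytes; r is float

bytes, float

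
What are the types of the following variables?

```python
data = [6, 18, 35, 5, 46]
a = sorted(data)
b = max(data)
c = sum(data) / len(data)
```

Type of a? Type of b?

sorted() returns list; max of ints returns int

list, int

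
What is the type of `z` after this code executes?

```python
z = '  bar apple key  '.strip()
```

str.strip() returns str

str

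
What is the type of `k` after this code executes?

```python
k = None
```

None has type NoneType

NoneType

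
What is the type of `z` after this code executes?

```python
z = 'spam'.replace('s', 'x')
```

str.replace() returns str

str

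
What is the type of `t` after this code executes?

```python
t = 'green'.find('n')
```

str.find() returns int (index, or -1)

int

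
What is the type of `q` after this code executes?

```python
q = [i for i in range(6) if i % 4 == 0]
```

A list comprehension [...] produces a list

list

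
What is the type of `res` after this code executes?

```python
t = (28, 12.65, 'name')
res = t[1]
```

Index 1 of tuple is 12.65 which is float

float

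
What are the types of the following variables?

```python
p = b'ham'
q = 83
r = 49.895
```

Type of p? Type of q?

p is bytes; q is int

bytes, int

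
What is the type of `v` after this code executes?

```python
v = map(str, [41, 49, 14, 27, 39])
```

map() returns a map iterator object

map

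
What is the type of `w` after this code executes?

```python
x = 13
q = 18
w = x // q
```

int // int returns int (13 // 18 = 0)

int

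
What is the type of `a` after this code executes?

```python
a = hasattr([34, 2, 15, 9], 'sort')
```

hasattr() returns bool

bool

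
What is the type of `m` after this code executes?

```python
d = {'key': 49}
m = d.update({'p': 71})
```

dict.update() returns None

NoneType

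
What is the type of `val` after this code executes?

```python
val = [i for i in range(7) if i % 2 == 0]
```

A list comprehension [...] produces a list

list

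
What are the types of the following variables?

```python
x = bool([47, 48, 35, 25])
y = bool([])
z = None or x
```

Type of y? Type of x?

bool() returns bool; bool() returns bool

bool, bool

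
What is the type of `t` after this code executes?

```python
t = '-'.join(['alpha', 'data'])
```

str.join() returns str

str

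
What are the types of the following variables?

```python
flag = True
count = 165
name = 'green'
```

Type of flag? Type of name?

flag is bool; name is str

bool, str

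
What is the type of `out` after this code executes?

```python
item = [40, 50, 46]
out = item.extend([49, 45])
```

list.extend() returns None

NoneType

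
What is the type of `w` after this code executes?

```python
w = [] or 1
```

'or' returns first truthy value (1, which is int)

int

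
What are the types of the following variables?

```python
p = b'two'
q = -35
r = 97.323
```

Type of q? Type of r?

q is int; r is float

int, float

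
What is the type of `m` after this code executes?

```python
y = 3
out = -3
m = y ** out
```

int ** negative int returns float

float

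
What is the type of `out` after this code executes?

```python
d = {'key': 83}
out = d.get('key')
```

dict.get() returns the value (int) when key is found

int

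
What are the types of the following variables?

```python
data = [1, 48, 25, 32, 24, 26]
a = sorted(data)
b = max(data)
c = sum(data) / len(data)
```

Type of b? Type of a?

max of ints returns int; sorted() returns list

int, list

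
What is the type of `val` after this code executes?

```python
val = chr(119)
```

chr() returns str (single character)

str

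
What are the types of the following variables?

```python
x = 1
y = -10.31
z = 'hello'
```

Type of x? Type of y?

x is int; y is float

int, float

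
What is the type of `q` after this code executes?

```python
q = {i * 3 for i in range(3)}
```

A set comprehension {expr for x in iterable} produces a set

set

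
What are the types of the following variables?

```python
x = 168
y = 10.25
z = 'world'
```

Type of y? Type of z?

y is float; z is str

float, str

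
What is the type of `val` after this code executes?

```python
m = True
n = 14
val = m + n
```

bool + int returns int (True is 1, so 1 + 14 = 15)

int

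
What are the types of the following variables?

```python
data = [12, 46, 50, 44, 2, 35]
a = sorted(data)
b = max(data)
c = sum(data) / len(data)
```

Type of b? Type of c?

max of ints returns int; int / int returns float

int, float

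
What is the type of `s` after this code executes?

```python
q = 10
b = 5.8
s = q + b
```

int + float returns float (10 + 5.8 = 15.8)

float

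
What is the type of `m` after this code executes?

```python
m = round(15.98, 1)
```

round() with ndigits arg returns float

float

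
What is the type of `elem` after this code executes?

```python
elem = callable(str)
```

callable() returns bool

bool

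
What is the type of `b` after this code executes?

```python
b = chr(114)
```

chr() returns str (single character)

str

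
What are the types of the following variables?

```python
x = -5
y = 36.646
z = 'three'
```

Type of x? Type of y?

x is int; y is float

int, float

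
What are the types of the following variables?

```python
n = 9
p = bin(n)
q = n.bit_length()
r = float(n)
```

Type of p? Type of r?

bin() returns str; float() returns float

str, float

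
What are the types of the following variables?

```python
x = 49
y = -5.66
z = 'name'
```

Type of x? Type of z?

x is int; z is str

int, str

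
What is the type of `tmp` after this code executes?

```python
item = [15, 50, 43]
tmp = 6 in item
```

'in' operator returns bool

bool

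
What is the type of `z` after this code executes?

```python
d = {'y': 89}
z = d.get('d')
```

dict.get() returns None when key 'd' is not found and no default given

NoneType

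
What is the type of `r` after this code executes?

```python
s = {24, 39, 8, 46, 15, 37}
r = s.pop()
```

Popping from a set of ints returns int

int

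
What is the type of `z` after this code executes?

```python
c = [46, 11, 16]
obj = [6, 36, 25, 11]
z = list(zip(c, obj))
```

list(zip(...)) returns a list of tuples

list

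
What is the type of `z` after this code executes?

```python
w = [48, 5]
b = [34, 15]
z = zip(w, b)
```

zip() returns a zip iterator object

zip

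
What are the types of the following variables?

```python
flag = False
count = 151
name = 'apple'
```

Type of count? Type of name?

count is int; name is str

int, str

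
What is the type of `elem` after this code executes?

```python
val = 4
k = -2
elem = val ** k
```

int ** negative int returns float

float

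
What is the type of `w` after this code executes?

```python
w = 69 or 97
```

'or' returns the first truthy value (69, which is int)

int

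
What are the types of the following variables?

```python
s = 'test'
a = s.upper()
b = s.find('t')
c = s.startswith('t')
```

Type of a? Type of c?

str.upper() returns str; str.startswith() returns bool

str, bool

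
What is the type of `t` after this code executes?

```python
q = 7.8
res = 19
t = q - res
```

float - int returns float (7.8 - 19 = -11.2)

float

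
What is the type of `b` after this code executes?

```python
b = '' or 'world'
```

'or' returns first truthy value ('world', which is str)

str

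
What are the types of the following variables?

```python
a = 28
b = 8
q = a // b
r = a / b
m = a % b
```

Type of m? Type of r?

int % int returns int; int / int returns float

int, float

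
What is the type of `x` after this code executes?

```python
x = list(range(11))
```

list(range(...)) returns list

list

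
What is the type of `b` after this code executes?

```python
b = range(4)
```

range() returns a range object

range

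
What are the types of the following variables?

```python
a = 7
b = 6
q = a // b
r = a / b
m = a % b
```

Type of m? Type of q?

int % int returns int; int // int returns int

int, int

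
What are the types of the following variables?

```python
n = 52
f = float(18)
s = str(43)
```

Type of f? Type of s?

f is float; s is str

float, str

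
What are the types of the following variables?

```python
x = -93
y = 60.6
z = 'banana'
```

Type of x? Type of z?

x is int; z is str

int, str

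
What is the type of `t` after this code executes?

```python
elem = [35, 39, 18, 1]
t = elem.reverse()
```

list.reverse() returns None

NoneType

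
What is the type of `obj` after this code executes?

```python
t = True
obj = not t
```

'not' always returns bool

bool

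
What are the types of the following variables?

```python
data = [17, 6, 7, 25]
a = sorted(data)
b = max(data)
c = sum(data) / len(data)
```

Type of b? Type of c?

max of ints returns int; int / int returns float

int, float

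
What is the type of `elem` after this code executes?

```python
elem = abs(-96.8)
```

abs() of float returns float

float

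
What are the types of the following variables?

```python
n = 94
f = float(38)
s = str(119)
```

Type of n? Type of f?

n is int; f is float

int, float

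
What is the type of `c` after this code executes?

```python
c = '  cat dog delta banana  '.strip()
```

str.strip() returns str

str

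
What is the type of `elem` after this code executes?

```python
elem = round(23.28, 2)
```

round() with ndigits arg returns float

float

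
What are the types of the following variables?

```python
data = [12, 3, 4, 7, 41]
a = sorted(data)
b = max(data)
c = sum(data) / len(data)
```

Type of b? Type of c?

max of ints returns int; int / int returns float

int, float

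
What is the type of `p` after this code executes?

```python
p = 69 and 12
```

'and' returns the last value when all truthy (12, which is int)

int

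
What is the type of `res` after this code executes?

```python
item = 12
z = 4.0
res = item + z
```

int + float returns float (12 + 4.0 = 16.0)

float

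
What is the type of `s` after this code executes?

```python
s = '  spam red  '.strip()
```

str.strip() returns str

str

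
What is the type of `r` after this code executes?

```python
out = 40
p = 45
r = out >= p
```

Comparison operators return bool

bool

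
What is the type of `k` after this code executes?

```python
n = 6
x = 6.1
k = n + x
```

int + float returns float (6 + 6.1 = 12.1)

float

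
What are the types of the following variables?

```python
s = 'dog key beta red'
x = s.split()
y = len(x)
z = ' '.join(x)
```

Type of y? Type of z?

len() returns int; str.join() returns str

int, str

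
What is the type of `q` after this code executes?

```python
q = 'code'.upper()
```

str.upper() returns str

str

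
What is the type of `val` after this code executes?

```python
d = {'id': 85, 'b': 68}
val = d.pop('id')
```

dict.pop() returns the value (int)

int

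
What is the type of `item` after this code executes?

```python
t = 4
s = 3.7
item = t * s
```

int * float returns float (4 * 3.7 = 14.8)

float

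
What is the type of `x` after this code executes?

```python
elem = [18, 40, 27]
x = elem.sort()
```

list.sort() returns None (sorts in place)

NoneType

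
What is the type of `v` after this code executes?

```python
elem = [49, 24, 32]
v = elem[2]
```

Indexing a list of ints returns int (elem[2] = 32)

int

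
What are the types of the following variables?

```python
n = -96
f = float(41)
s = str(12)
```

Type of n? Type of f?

n is int; f is float

int, float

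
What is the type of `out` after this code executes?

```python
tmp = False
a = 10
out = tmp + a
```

bool + int returns int (False is 0, so 0 + 10 = 10)

int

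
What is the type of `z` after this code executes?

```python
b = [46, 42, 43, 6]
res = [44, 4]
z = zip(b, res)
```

zip() returns a zip iterator object

zip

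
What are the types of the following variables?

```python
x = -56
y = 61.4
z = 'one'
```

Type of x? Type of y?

x is int; y is float

int, float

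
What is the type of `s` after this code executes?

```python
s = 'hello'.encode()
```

str.encode() returns bytes

bytes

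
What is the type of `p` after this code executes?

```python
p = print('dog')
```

print() returns None

NoneType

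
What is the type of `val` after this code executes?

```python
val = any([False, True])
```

any() returns bool

bool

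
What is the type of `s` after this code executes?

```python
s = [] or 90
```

'or' returns first truthy value (90, which is int)

int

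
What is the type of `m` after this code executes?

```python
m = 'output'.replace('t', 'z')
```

str.replace() returns str

str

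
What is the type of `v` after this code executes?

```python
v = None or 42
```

'or' with None returns the other value (42, int)

int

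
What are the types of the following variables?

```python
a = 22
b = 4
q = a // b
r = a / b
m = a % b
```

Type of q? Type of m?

int // int returns int; int % int returns int

int, int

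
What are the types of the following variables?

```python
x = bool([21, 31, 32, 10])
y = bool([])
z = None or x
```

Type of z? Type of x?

None or <bool> returns the bool; bool() returns bool

bool, bool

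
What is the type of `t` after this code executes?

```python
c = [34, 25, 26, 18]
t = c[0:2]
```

Slicing a list always returns a list

list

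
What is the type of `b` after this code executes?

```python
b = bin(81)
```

bin() returns str representation

str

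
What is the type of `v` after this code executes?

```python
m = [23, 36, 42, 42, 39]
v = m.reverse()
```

list.reverse() returns None

NoneType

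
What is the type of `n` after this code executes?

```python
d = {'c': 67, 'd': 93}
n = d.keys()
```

.keys() returns a dict_keys view object

dict_keys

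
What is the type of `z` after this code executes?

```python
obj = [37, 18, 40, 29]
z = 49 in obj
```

'in' operator returns bool

bool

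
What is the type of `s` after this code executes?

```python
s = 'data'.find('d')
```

str.find() returns int (index, or -1)

int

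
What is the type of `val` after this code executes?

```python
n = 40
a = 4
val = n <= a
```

Comparison operators return bool

bool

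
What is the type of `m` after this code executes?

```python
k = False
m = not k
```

'not' always returns bool

bool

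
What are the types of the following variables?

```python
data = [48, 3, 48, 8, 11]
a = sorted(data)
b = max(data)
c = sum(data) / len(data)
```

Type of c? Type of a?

int / int returns float; sorted() returns list

float, list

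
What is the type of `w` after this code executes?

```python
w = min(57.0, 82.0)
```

min() of floats returns float

float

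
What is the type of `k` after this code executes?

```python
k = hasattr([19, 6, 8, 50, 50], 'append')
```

hasattr() returns bool

bool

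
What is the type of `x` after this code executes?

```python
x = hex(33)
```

hex() returns str representation

str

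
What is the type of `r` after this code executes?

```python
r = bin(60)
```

bin() returns str representation

str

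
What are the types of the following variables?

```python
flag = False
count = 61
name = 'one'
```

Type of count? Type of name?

count is int; name is str

int, str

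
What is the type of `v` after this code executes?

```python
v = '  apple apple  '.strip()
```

str.strip() returns str

str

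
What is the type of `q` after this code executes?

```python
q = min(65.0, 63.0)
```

min() of floats returns float

float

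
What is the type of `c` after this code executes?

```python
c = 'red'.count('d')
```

str.count() returns int

int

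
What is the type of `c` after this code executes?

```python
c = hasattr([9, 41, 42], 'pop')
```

hasattr() returns bool

bool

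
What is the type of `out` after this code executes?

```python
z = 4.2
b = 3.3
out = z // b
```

float // float returns float (floor division preserves float type)

float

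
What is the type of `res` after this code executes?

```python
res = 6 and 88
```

'and' returns the last value when all truthy (88, which is int)

int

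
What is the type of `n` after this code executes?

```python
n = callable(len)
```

callable() returns bool

bool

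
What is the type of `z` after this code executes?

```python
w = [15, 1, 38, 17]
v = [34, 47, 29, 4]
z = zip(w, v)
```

zip() returns a zip iterator object

zip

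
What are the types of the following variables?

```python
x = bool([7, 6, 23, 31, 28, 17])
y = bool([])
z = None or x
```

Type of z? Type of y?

None or <bool> returns the bool; bool() returns bool

bool, bool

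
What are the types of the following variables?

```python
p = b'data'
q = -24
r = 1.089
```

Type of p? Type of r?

p is bytes; r is float

bytes, float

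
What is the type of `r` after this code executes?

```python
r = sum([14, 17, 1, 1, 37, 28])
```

sum() of ints returns int

int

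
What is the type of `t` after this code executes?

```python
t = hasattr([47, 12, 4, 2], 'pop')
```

hasattr() returns bool

bool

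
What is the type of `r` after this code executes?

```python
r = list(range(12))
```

list(range(...)) returns list

list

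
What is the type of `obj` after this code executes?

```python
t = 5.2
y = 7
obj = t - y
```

float - int returns float (5.2 - 7 = -1.8)

float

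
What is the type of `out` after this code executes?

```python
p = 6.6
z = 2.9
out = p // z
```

float // float returns float (floor division preserves float type)

float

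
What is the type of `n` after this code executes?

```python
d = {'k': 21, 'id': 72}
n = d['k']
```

Accessing dict[str, int] with key 'k' returns int value 21

int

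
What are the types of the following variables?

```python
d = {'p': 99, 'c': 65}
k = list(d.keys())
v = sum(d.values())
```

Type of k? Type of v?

list(...) returns list; sum of int values returns int

list, int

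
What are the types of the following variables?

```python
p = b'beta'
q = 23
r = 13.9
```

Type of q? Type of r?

q is int; r is float

int, float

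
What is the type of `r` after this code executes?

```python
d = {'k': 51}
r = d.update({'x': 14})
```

dict.update() returns None

NoneType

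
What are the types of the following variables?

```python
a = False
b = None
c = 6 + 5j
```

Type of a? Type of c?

a is bool; c is complex

bool, complex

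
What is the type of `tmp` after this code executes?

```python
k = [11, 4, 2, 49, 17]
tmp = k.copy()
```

list.copy() returns list

list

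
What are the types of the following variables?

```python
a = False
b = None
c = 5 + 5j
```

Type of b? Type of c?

b is NoneType; c is complex

NoneType, complex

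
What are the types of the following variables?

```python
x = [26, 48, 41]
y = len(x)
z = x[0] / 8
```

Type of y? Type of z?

len() returns int; int / int returns float

int, float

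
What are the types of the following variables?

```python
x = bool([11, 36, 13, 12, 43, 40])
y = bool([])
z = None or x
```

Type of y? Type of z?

bool() returns bool; None or <bool> returns the bool

bool, bool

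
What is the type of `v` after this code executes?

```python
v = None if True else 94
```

Ternary: condition is True, if branch (None) taken → NoneType

NoneType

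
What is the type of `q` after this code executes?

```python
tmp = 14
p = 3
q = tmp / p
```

int / int always returns float in Python 3 (14 / 3 = 4.66667)

float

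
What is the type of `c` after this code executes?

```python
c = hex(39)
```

hex() returns str representation

str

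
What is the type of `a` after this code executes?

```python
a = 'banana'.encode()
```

str.encode() returns bytes

bytes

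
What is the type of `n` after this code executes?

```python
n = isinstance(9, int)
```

isinstance() returns bool

bool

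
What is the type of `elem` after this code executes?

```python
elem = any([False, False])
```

any() returns bool

bool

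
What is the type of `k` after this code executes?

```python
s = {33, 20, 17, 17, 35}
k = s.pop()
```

Popping from a set of ints returns int

int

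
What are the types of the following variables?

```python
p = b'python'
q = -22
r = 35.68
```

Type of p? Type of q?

p is bytes; q is int

bytes, int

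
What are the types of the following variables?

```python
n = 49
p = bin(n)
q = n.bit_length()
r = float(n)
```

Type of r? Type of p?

float() returns float; bin() returns str

float, str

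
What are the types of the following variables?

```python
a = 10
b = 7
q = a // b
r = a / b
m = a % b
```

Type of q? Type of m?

int // int returns int; int % int returns int

int, int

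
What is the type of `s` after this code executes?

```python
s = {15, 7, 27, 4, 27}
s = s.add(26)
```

set.add() returns None (mutates in place)

NoneType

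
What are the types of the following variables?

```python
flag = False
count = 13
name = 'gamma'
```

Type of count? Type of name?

count is int; name is str

int, str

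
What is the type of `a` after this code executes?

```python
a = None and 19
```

'and' returns first falsy value (None)

NoneType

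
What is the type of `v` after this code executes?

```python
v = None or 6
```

'or' with None returns the other value (6, int)

int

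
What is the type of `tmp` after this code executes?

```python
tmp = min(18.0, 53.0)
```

min() of floats returns float

float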